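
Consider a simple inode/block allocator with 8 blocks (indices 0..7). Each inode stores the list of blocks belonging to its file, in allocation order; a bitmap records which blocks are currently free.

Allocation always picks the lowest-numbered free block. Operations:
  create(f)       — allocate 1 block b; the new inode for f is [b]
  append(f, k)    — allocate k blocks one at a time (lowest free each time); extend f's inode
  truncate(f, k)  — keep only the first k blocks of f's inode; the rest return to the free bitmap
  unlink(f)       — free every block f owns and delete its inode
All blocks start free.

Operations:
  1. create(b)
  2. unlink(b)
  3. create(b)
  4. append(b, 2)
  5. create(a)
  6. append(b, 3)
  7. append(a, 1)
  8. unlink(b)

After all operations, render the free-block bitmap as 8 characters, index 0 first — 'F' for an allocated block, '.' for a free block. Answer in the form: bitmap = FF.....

[1] create(b) — b=0 (map F.......)
[2] unlink(b) —  (map ........)
[3] create(b) — b=0 (map F.......)
[4] append(b, 2) — b=0,1,2 (map FFF.....)
[5] create(a) — a=3 b=0,1,2 (map FFFF....)
[6] append(b, 3) — a=3 b=0,1,2,4,5,6 (map FFFFFFF.)
[7] append(a, 1) — a=3,7 b=0,1,2,4,5,6 (map FFFFFFFF)
[8] unlink(b) — a=3,7 (map ...F...F)

bitmap = ...F...F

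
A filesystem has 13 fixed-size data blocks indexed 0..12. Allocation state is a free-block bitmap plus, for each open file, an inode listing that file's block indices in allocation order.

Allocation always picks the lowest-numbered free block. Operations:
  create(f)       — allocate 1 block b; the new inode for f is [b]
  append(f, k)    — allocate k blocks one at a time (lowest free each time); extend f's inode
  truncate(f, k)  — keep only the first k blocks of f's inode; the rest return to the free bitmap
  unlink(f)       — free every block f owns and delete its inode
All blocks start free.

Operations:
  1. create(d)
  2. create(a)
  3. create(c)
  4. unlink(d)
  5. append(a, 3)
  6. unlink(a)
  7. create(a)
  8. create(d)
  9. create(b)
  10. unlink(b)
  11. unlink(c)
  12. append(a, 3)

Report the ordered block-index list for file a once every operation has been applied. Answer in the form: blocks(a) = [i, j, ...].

create(d): bitmap=F............ | d=[0]
create(a): bitmap=FF........... | a=[1] d=[0]
create(c): bitmap=FFF.......... | a=[1] c=[2] d=[0]
unlink(d): bitmap=.FF.......... | a=[1] c=[2]
append(a, 3): bitmap=FFFFF........ | a=[1, 0, 3, 4] c=[2]
unlink(a): bitmap=..F.......... | c=[2]
create(a): bitmap=F.F.......... | a=[0] c=[2]
create(d): bitmap=FFF.......... | a=[0] c=[2] d=[1]
create(b): bitmap=FFFF......... | a=[0] b=[3] c=[2] d=[1]
unlink(b): bitmap=FFF.......... | a=[0] c=[2] d=[1]
unlink(c): bitmap=FF........... | a=[0] d=[1]
append(a, 3): bitmap=FFFFF........ | a=[0, 2, 3, 4] d=[1]

blocks(a) = [0, 2, 3, 4]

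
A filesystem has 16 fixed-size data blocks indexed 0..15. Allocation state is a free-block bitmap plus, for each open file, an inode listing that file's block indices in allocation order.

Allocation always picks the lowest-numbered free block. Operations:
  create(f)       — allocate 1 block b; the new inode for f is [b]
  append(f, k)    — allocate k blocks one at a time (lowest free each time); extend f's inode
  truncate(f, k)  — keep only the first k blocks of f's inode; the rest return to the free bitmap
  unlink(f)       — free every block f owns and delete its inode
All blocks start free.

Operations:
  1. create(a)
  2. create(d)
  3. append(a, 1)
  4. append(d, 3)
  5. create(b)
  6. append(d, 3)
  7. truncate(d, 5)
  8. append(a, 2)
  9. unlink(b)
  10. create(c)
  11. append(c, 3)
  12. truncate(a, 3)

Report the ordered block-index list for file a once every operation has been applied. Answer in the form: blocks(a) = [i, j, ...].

create(a): bitmap=F............... | a=[0]
create(d): bitmap=FF.............. | a=[0] d=[1]
append(a, 1): bitmap=FFF............. | a=[0, 2] d=[1]
append(d, 3): bitmap=FFFFFF.......... | a=[0, 2] d=[1, 3, 4, 5]
create(b): bitmap=FFFFFFF......... | a=[0, 2] b=[6] d=[1, 3, 4, 5]
append(d, 3): bitmap=FFFFFFFFFF...... | a=[0, 2] b=[6] d=[1, 3, 4, 5, 7, 8, 9]
truncate(d, 5): bitmap=FFFFFFFF........ | a=[0, 2] b=[6] d=[1, 3, 4, 5, 7]
append(a, 2): bitmap=FFFFFFFFFF...... | a=[0, 2, 8, 9] b=[6] d=[1, 3, 4, 5, 7]
unlink(b): bitmap=FFFFFF.FFF...... | a=[0, 2, 8, 9] d=[1, 3, 4, 5, 7]
create(c): bitmap=FFFFFFFFFF...... | a=[0, 2, 8, 9] c=[6] d=[1, 3, 4, 5, 7]
append(c, 3): bitmap=FFFFFFFFFFFFF... | a=[0, 2, 8, 9] c=[6, 10, 11, 12] d=[1, 3, 4, 5, 7]
truncate(a, 3): bitmap=FFFFFFFFF.FFF... | a=[0, 2, 8] c=[6, 10, 11, 12] d=[1, 3, 4, 5, 7]

blocks(a) = [0, 2, 8]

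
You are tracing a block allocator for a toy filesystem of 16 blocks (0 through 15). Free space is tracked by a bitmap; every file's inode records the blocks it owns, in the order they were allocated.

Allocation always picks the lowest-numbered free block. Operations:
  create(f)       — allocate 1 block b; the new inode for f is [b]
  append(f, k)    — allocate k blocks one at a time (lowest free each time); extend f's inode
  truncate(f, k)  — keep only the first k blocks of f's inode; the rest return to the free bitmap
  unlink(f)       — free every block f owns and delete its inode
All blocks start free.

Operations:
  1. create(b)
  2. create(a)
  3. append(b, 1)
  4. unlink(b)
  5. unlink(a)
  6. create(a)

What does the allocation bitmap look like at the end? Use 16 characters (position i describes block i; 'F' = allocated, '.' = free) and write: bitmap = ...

create(b): bitmap=F............... | b=[0]
create(a): bitmap=FF.............. | a=[1] b=[0]
append(b, 1): bitmap=FFF............. | a=[1] b=[0, 2]
unlink(b): bitmap=.F.............. | a=[1]
unlink(a): bitmap=................ | 
create(a): bitmap=F............... | a=[0]

bitmap = F...............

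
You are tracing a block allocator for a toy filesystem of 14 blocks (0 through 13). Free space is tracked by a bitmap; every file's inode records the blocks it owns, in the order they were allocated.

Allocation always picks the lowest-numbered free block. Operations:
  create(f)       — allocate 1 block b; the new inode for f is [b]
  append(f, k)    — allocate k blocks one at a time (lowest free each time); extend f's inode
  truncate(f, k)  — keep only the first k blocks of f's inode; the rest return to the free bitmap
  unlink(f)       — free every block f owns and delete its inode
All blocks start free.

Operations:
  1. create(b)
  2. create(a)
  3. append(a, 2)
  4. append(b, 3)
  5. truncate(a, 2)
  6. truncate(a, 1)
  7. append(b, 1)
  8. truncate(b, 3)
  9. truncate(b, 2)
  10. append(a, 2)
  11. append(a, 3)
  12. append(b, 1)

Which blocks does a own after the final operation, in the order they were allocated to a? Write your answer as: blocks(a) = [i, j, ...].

  1. create(b)  ⇒  F.............  {b→[0]}
  2. create(a)  ⇒  FF............  {a→[1]; b→[0]}
  3. append(a, 2)  ⇒  FFFF..........  {a→[1, 2, 3]; b→[0]}
  4. append(b, 3)  ⇒  FFFFFFF.......  {a→[1, 2, 3]; b→[0, 4, 5, 6]}
  5. truncate(a, 2)  ⇒  FFF.FFF.......  {a→[1, 2]; b→[0, 4, 5, 6]}
  6. truncate(a, 1)  ⇒  FF..FFF.......  {a→[1]; b→[0, 4, 5, 6]}
  7. append(b, 1)  ⇒  FFF.FFF.......  {a→[1]; b→[0, 4, 5, 6, 2]}
  8. truncate(b, 3)  ⇒  FF..FF........  {a→[1]; b→[0, 4, 5]}
  9. truncate(b, 2)  ⇒  FF..F.........  {a→[1]; b→[0, 4]}
  10. append(a, 2)  ⇒  FFFFF.........  {a→[1, 2, 3]; b→[0, 4]}
  11. append(a, 3)  ⇒  FFFFFFFF......  {a→[1, 2, 3, 5, 6, 7]; b→[0, 4]}
  12. append(b, 1)  ⇒  FFFFFFFFF.....  {a→[1, 2, 3, 5, 6, 7]; b→[0, 4, 8]}

blocks(a) = [1, 2, 3, 5, 6, 7]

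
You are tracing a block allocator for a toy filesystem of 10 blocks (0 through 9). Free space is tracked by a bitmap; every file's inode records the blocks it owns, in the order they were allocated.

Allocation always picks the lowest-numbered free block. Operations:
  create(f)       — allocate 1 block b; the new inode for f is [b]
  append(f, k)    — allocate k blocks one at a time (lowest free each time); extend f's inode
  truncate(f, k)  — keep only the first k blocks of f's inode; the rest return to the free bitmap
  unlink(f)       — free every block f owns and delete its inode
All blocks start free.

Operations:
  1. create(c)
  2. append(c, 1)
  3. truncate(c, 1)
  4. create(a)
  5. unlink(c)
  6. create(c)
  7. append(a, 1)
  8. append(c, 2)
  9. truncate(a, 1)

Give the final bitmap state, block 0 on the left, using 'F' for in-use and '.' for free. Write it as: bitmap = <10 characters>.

bitmap = FF.FF.....

create(c): bitmap=F......... | c=[0]
append(c, 1): bitmap=FF........ | c=[0, 1]
truncate(c, 1): bitmap=F......... | c=[0]
create(a): bitmap=FF........ | a=[1] c=[0]
unlink(c): bitmap=.F........ | a=[1]
create(c): bitmap=FF........ | a=[1] c=[0]
append(a, 1): bitmap=FFF....... | a=[1, 2] c=[0]
append(c, 2): bitmap=FFFFF..... | a=[1, 2] c=[0, 3, 4]
truncate(a, 1): bitmap=FF.FF..... | a=[1] c=[0, 3, 4]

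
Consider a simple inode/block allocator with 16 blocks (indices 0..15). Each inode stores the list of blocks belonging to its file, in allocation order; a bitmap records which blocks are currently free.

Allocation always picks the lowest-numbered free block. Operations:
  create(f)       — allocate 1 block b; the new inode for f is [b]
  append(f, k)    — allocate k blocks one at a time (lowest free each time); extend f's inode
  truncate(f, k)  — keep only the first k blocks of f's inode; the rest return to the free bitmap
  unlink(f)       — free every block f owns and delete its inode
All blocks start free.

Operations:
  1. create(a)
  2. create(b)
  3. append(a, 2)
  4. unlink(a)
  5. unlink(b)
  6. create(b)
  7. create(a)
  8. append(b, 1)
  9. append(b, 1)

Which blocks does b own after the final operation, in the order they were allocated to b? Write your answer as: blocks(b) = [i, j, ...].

blocks(b) = [0, 2, 3]

create(a): bitmap=F............... | a=[0]
create(b): bitmap=FF.............. | a=[0] b=[1]
append(a, 2): bitmap=FFFF............ | a=[0, 2, 3] b=[1]
unlink(a): bitmap=.F.............. | b=[1]
unlink(b): bitmap=................ | 
create(b): bitmap=F............... | b=[0]
create(a): bitmap=FF.............. | a=[1] b=[0]
append(b, 1): bitmap=FFF............. | a=[1] b=[0, 2]
append(b, 1): bitmap=FFFF............ | a=[1] b=[0, 2, 3]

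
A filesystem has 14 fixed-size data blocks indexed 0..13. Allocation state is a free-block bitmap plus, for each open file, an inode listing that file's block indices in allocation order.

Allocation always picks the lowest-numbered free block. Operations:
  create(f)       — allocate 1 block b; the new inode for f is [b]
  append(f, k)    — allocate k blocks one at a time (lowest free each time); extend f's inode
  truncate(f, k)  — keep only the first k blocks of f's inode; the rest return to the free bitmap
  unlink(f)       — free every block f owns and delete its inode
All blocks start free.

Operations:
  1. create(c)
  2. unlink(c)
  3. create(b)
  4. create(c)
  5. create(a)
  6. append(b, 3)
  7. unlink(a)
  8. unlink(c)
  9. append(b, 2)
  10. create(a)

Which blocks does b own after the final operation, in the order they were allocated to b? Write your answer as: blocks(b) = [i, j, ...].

blocks(b) = [0, 3, 4, 5, 1, 2]

after create(c) → c:[0]  free=[F.............]
after unlink(c) →   free=[..............]
after create(b) → b:[0]  free=[F.............]
after create(c) → b:[0], c:[1]  free=[FF............]
after create(a) → a:[2], b:[0], c:[1]  free=[FFF...........]
after append(b, 3) → a:[2], b:[0, 3, 4, 5], c:[1]  free=[FFFFFF........]
after unlink(a) → b:[0, 3, 4, 5], c:[1]  free=[FF.FFF........]
after unlink(c) → b:[0, 3, 4, 5]  free=[F..FFF........]
after append(b, 2) → b:[0, 3, 4, 5, 1, 2]  free=[FFFFFF........]
after create(a) → a:[6], b:[0, 3, 4, 5, 1, 2]  free=[FFFFFFF.......]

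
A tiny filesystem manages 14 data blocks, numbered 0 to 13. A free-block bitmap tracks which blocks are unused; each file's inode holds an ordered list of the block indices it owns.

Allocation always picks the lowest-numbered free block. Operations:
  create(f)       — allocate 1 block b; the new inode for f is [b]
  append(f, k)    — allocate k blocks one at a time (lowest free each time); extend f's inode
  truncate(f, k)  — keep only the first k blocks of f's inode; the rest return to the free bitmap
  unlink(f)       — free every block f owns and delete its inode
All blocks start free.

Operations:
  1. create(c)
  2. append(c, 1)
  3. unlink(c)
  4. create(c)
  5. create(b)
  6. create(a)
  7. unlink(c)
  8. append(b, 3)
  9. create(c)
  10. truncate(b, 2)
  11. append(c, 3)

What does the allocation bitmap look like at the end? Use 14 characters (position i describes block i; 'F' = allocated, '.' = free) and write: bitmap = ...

bitmap = FFFFFFF.......

after create(c) → c:[0]  free=[F.............]
after append(c, 1) → c:[0, 1]  free=[FF............]
after unlink(c) →   free=[..............]
after create(c) → c:[0]  free=[F.............]
after create(b) → b:[1], c:[0]  free=[FF............]
after create(a) → a:[2], b:[1], c:[0]  free=[FFF...........]
after unlink(c) → a:[2], b:[1]  free=[.FF...........]
after append(b, 3) → a:[2], b:[1, 0, 3, 4]  free=[FFFFF.........]
after create(c) → a:[2], b:[1, 0, 3, 4], c:[5]  free=[FFFFFF........]
after truncate(b, 2) → a:[2], b:[1, 0], c:[5]  free=[FFF..F........]
after append(c, 3) → a:[2], b:[1, 0], c:[5, 3, 4, 6]  free=[FFFFFFF.......]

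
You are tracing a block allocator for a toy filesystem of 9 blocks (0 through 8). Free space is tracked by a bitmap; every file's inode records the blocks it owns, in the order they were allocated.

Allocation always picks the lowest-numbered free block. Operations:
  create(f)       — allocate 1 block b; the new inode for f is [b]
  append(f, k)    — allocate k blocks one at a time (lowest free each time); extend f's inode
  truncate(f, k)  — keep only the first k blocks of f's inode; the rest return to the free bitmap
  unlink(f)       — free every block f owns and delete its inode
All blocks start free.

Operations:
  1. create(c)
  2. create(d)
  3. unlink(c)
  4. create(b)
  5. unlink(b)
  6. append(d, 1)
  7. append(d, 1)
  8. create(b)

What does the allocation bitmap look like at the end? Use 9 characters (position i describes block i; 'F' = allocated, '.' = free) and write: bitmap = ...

create(c): bitmap=F........ | c=[0]
create(d): bitmap=FF....... | c=[0] d=[1]
unlink(c): bitmap=.F....... | d=[1]
create(b): bitmap=FF....... | b=[0] d=[1]
unlink(b): bitmap=.F....... | d=[1]
append(d, 1): bitmap=FF....... | d=[1, 0]
append(d, 1): bitmap=FFF...... | d=[1, 0, 2]
create(b): bitmap=FFFF..... | b=[3] d=[1, 0, 2]

bitmap = FFFF.....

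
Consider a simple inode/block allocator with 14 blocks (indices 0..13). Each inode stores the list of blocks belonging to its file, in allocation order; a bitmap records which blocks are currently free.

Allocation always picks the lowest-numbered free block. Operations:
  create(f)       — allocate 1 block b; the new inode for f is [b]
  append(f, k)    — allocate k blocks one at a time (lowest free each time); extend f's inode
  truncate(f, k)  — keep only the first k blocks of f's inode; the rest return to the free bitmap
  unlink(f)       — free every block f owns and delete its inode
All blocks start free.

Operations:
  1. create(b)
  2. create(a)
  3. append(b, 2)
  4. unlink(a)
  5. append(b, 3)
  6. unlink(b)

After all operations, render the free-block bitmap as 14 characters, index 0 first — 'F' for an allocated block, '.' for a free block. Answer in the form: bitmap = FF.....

create(b): bitmap=F............. | b=[0]
create(a): bitmap=FF............ | a=[1] b=[0]
append(b, 2): bitmap=FFFF.......... | a=[1] b=[0, 2, 3]
unlink(a): bitmap=F.FF.......... | b=[0, 2, 3]
append(b, 3): bitmap=FFFFFF........ | b=[0, 2, 3, 1, 4, 5]
unlink(b): bitmap=.............. | 

bitmap = ..............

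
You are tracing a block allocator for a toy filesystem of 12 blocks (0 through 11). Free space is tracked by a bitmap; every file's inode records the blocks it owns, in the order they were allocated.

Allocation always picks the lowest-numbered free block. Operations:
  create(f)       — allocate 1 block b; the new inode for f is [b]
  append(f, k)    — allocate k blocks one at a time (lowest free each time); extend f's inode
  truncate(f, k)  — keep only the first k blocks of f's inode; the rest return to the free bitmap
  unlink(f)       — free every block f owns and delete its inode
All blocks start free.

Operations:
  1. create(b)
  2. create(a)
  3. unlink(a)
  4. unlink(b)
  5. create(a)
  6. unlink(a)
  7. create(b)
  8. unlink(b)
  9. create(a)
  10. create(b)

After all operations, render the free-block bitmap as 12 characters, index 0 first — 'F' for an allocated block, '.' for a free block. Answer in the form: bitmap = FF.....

bitmap = FF..........

[1] create(b) — b=0 (map F...........)
[2] create(a) — a=1 b=0 (map FF..........)
[3] unlink(a) — b=0 (map F...........)
[4] unlink(b) —  (map ............)
[5] create(a) — a=0 (map F...........)
[6] unlink(a) —  (map ............)
[7] create(b) — b=0 (map F...........)
[8] unlink(b) —  (map ............)
[9] create(a) — a=0 (map F...........)
[10] create(b) — a=0 b=1 (map FF..........)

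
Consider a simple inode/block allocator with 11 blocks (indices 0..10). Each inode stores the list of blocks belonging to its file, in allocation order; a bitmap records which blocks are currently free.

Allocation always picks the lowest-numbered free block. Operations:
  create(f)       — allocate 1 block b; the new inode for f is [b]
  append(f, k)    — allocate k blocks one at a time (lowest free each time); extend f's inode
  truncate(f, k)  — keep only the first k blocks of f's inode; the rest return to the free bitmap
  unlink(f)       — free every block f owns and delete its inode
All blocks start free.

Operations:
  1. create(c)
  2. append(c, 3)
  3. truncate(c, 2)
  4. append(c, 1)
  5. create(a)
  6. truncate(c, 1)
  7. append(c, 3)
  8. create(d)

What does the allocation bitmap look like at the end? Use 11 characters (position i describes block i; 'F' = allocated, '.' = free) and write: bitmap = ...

create(c): bitmap=F.......... | c=[0]
append(c, 3): bitmap=FFFF....... | c=[0, 1, 2, 3]
truncate(c, 2): bitmap=FF......... | c=[0, 1]
append(c, 1): bitmap=FFF........ | c=[0, 1, 2]
create(a): bitmap=FFFF....... | a=[3] c=[0, 1, 2]
truncate(c, 1): bitmap=F..F....... | a=[3] c=[0]
append(c, 3): bitmap=FFFFF...... | a=[3] c=[0, 1, 2, 4]
create(d): bitmap=FFFFFF..... | a=[3] c=[0, 1, 2, 4] d=[5]

bitmap = FFFFFF.....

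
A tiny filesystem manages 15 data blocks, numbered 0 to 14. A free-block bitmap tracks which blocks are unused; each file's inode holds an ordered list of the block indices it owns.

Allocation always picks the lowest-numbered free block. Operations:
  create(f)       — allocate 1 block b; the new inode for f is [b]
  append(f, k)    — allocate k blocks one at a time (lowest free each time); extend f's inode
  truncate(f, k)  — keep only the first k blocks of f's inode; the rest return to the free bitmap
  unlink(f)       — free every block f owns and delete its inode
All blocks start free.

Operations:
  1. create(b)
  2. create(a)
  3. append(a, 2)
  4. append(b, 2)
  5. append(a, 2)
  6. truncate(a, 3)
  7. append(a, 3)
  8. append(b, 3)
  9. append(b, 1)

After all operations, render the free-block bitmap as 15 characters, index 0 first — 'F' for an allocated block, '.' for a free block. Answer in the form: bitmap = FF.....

bitmap = FFFFFFFFFFFFF..

[1] create(b) — b=0 (map F..............)
[2] create(a) — a=1 b=0 (map FF.............)
[3] append(a, 2) — a=1,2,3 b=0 (map FFFF...........)
[4] append(b, 2) — a=1,2,3 b=0,4,5 (map FFFFFF.........)
[5] append(a, 2) — a=1,2,3,6,7 b=0,4,5 (map FFFFFFFF.......)
[6] truncate(a, 3) — a=1,2,3 b=0,4,5 (map FFFFFF.........)
[7] append(a, 3) — a=1,2,3,6,7,8 b=0,4,5 (map FFFFFFFFF......)
[8] append(b, 3) — a=1,2,3,6,7,8 b=0,4,5,9,10,11 (map FFFFFFFFFFFF...)
[9] append(b, 1) — a=1,2,3,6,7,8 b=0,4,5,9,10,11,12 (map FFFFFFFFFFFFF..)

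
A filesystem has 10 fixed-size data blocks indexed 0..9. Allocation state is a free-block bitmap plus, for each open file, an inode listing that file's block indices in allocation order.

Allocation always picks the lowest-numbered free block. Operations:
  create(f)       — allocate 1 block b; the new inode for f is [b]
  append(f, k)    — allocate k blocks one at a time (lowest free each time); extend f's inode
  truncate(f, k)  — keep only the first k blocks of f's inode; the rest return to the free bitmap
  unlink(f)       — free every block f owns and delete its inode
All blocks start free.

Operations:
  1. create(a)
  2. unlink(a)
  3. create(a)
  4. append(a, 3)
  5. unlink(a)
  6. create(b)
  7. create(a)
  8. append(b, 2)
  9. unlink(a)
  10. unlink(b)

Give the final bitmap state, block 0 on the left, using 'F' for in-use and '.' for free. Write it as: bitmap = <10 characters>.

create(a): bitmap=F......... | a=[0]
unlink(a): bitmap=.......... | 
create(a): bitmap=F......... | a=[0]
append(a, 3): bitmap=FFFF...... | a=[0, 1, 2, 3]
unlink(a): bitmap=.......... | 
create(b): bitmap=F......... | b=[0]
create(a): bitmap=FF........ | a=[1] b=[0]
append(b, 2): bitmap=FFFF...... | a=[1] b=[0, 2, 3]
unlink(a): bitmap=F.FF...... | b=[0, 2, 3]
unlink(b): bitmap=.......... | 

bitmap = ..........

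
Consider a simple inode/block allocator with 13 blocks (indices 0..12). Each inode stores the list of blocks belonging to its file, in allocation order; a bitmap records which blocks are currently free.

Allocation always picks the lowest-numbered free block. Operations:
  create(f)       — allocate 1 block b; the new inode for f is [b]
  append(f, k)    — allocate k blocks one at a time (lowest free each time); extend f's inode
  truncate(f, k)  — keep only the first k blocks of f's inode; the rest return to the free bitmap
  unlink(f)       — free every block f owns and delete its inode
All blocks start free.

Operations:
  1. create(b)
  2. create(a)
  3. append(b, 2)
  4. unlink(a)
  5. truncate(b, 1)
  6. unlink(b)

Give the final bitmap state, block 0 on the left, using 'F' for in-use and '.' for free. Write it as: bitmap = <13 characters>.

bitmap = .............

after create(b) → b:[0]  free=[F............]
after create(a) → a:[1], b:[0]  free=[FF...........]
after append(b, 2) → a:[1], b:[0, 2, 3]  free=[FFFF.........]
after unlink(a) → b:[0, 2, 3]  free=[F.FF.........]
after truncate(b, 1) → b:[0]  free=[F............]
after unlink(b) →   free=[.............]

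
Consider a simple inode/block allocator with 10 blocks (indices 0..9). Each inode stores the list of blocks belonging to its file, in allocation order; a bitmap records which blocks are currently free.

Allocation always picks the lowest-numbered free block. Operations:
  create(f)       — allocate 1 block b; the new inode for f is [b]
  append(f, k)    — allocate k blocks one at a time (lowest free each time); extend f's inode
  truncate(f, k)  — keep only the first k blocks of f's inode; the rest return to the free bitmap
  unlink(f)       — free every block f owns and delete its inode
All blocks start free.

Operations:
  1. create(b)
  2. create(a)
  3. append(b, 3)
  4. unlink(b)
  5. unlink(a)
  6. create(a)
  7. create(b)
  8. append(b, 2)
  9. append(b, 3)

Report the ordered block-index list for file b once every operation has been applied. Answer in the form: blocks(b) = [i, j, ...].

create(b): bitmap=F......... | b=[0]
create(a): bitmap=FF........ | a=[1] b=[0]
append(b, 3): bitmap=FFFFF..... | a=[1] b=[0, 2, 3, 4]
unlink(b): bitmap=.F........ | a=[1]
unlink(a): bitmap=.......... | 
create(a): bitmap=F......... | a=[0]
create(b): bitmap=FF........ | a=[0] b=[1]
append(b, 2): bitmap=FFFF...... | a=[0] b=[1, 2, 3]
append(b, 3): bitmap=FFFFFFF... | a=[0] b=[1, 2, 3, 4, 5, 6]

blocks(b) = [1, 2, 3, 4, 5, 6]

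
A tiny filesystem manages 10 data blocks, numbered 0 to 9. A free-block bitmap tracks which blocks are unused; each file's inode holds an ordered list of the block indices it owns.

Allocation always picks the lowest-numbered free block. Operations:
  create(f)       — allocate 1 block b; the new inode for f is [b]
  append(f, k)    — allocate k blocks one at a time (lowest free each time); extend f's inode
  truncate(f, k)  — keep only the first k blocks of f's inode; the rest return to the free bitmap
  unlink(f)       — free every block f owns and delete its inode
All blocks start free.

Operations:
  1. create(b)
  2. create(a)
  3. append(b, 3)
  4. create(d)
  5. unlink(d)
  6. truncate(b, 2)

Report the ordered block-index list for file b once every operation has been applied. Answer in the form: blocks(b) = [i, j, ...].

  1. create(b)  ⇒  F.........  {b→[0]}
  2. create(a)  ⇒  FF........  {a→[1]; b→[0]}
  3. append(b, 3)  ⇒  FFFFF.....  {a→[1]; b→[0, 2, 3, 4]}
  4. create(d)  ⇒  FFFFFF....  {a→[1]; b→[0, 2, 3, 4]; d→[5]}
  5. unlink(d)  ⇒  FFFFF.....  {a→[1]; b→[0, 2, 3, 4]}
  6. truncate(b, 2)  ⇒  FFF.......  {a→[1]; b→[0, 2]}

blocks(b) = [0, 2]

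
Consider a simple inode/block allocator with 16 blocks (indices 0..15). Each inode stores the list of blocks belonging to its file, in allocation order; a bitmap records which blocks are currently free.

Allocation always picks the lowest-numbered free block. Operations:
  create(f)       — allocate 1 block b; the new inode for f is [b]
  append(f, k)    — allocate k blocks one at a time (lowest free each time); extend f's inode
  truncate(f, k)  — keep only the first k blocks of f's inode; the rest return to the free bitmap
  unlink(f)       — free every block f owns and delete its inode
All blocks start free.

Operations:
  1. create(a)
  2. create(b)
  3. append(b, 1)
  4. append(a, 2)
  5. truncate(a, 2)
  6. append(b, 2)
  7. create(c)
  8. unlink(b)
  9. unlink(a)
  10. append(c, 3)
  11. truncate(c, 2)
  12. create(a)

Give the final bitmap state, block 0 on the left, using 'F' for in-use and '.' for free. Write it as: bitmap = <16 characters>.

bitmap = FF....F.........

create(a): bitmap=F............... | a=[0]
create(b): bitmap=FF.............. | a=[0] b=[1]
append(b, 1): bitmap=FFF............. | a=[0] b=[1, 2]
append(a, 2): bitmap=FFFFF........... | a=[0, 3, 4] b=[1, 2]
truncate(a, 2): bitmap=FFFF............ | a=[0, 3] b=[1, 2]
append(b, 2): bitmap=FFFFFF.......... | a=[0, 3] b=[1, 2, 4, 5]
create(c): bitmap=FFFFFFF......... | a=[0, 3] b=[1, 2, 4, 5] c=[6]
unlink(b): bitmap=F..F..F......... | a=[0, 3] c=[6]
unlink(a): bitmap=......F......... | c=[6]
append(c, 3): bitmap=FFF...F......... | c=[6, 0, 1, 2]
truncate(c, 2): bitmap=F.....F......... | c=[6, 0]
create(a): bitmap=FF....F......... | a=[1] c=[6, 0]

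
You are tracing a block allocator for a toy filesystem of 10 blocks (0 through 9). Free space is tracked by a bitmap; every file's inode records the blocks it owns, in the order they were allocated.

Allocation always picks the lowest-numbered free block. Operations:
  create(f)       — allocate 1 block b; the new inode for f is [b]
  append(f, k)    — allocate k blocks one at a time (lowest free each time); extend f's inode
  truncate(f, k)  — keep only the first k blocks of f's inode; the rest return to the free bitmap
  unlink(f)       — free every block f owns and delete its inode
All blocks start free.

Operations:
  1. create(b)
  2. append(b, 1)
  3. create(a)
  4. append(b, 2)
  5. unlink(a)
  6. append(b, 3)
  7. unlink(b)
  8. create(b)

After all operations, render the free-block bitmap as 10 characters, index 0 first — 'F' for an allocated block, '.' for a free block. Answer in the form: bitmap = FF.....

bitmap = F.........

  1. create(b)  ⇒  F.........  {b→[0]}
  2. append(b, 1)  ⇒  FF........  {b→[0, 1]}
  3. create(a)  ⇒  FFF.......  {a→[2]; b→[0, 1]}
  4. append(b, 2)  ⇒  FFFFF.....  {a→[2]; b→[0, 1, 3, 4]}
  5. unlink(a)  ⇒  FF.FF.....  {b→[0, 1, 3, 4]}
  6. append(b, 3)  ⇒  FFFFFFF...  {b→[0, 1, 3, 4, 2, 5, 6]}
  7. unlink(b)  ⇒  ..........  {}
  8. create(b)  ⇒  F.........  {b→[0]}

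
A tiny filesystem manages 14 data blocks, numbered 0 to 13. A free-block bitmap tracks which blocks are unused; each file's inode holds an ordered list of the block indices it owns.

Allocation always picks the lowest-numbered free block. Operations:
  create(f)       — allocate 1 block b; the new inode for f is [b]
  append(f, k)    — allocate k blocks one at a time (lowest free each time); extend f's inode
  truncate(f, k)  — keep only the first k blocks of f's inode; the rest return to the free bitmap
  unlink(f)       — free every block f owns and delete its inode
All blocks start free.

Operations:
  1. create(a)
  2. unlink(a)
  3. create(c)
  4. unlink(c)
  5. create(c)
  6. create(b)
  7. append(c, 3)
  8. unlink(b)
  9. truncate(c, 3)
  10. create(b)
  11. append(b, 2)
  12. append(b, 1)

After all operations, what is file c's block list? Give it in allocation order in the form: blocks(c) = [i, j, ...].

  1. create(a)  ⇒  F.............  {a→[0]}
  2. unlink(a)  ⇒  ..............  {}
  3. create(c)  ⇒  F.............  {c→[0]}
  4. unlink(c)  ⇒  ..............  {}
  5. create(c)  ⇒  F.............  {c→[0]}
  6. create(b)  ⇒  FF............  {b→[1]; c→[0]}
  7. append(c, 3)  ⇒  FFFFF.........  {b→[1]; c→[0, 2, 3, 4]}
  8. unlink(b)  ⇒  F.FFF.........  {c→[0, 2, 3, 4]}
  9. truncate(c, 3)  ⇒  F.FF..........  {c→[0, 2, 3]}
  10. create(b)  ⇒  FFFF..........  {b→[1]; c→[0, 2, 3]}
  11. append(b, 2)  ⇒  FFFFFF........  {b→[1, 4, 5]; c→[0, 2, 3]}
  12. append(b, 1)  ⇒  FFFFFFF.......  {b→[1, 4, 5, 6]; c→[0, 2, 3]}

blocks(c) = [0, 2, 3]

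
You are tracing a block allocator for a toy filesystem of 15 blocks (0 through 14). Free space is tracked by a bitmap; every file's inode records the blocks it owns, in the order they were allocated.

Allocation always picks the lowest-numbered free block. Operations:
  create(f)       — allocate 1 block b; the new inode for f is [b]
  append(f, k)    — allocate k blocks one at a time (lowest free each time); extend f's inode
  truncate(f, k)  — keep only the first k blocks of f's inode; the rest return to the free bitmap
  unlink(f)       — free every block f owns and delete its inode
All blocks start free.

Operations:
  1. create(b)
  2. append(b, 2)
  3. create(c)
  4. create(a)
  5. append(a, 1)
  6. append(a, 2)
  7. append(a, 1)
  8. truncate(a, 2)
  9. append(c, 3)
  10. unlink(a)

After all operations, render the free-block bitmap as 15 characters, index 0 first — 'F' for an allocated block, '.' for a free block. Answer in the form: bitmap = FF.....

  1. create(b)  ⇒  F..............  {b→[0]}
  2. append(b, 2)  ⇒  FFF............  {b→[0, 1, 2]}
  3. create(c)  ⇒  FFFF...........  {b→[0, 1, 2]; c→[3]}
  4. create(a)  ⇒  FFFFF..........  {a→[4]; b→[0, 1, 2]; c→[3]}
  5. append(a, 1)  ⇒  FFFFFF.........  {a→[4, 5]; b→[0, 1, 2]; c→[3]}
  6. append(a, 2)  ⇒  FFFFFFFF.......  {a→[4, 5, 6, 7]; b→[0, 1, 2]; c→[3]}
  7. append(a, 1)  ⇒  FFFFFFFFF......  {a→[4, 5, 6, 7, 8]; b→[0, 1, 2]; c→[3]}
  8. truncate(a, 2)  ⇒  FFFFFF.........  {a→[4, 5]; b→[0, 1, 2]; c→[3]}
  9. append(c, 3)  ⇒  FFFFFFFFF......  {a→[4, 5]; b→[0, 1, 2]; c→[3, 6, 7, 8]}
  10. unlink(a)  ⇒  FFFF..FFF......  {b→[0, 1, 2]; c→[3, 6, 7, 8]}

bitmap = FFFF..FFF......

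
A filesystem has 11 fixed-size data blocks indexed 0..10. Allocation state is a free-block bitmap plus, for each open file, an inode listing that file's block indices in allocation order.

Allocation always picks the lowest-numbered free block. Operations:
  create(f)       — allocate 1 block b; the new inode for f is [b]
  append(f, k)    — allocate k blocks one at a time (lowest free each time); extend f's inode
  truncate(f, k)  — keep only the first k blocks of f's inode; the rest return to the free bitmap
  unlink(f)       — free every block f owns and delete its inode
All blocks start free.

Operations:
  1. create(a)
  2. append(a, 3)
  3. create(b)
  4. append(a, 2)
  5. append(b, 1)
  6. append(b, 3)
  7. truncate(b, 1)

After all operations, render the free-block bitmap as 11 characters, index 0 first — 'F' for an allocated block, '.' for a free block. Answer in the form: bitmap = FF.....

  1. create(a)  ⇒  F..........  {a→[0]}
  2. append(a, 3)  ⇒  FFFF.......  {a→[0, 1, 2, 3]}
  3. create(b)  ⇒  FFFFF......  {a→[0, 1, 2, 3]; b→[4]}
  4. append(a, 2)  ⇒  FFFFFFF....  {a→[0, 1, 2, 3, 5, 6]; b→[4]}
  5. append(b, 1)  ⇒  FFFFFFFF...  {a→[0, 1, 2, 3, 5, 6]; b→[4, 7]}
  6. append(b, 3)  ⇒  FFFFFFFFFFF  {a→[0, 1, 2, 3, 5, 6]; b→[4, 7, 8, 9, 10]}
  7. truncate(b, 1)  ⇒  FFFFFFF....  {a→[0, 1, 2, 3, 5, 6]; b→[4]}

bitmap = FFFFFFF....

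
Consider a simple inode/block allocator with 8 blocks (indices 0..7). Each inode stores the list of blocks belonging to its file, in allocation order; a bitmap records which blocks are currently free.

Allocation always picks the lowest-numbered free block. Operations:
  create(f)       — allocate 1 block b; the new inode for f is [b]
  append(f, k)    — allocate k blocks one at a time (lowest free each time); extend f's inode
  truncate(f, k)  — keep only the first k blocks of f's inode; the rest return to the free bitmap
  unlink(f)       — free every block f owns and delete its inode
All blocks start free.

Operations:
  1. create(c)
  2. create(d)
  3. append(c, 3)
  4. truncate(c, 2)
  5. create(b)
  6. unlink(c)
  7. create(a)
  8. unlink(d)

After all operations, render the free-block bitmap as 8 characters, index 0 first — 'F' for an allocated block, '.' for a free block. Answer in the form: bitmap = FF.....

[1] create(c) — c=0 (map F.......)
[2] create(d) — c=0 d=1 (map FF......)
[3] append(c, 3) — c=0,2,3,4 d=1 (map FFFFF...)
[4] truncate(c, 2) — c=0,2 d=1 (map FFF.....)
[5] create(b) — b=3 c=0,2 d=1 (map FFFF....)
[6] unlink(c) — b=3 d=1 (map .F.F....)
[7] create(a) — a=0 b=3 d=1 (map FF.F....)
[8] unlink(d) — a=0 b=3 (map F..F....)

bitmap = F..F....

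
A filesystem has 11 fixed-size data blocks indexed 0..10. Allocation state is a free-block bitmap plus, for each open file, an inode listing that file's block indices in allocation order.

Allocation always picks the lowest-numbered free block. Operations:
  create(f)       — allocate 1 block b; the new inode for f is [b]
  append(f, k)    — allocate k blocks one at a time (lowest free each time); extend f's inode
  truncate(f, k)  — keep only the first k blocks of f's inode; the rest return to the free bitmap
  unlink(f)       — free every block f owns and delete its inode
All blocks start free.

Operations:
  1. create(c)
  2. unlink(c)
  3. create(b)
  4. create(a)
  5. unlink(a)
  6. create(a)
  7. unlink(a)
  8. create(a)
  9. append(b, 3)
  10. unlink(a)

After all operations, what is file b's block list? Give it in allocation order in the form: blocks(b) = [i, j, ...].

create(c): bitmap=F.......... | c=[0]
unlink(c): bitmap=........... | 
create(b): bitmap=F.......... | b=[0]
create(a): bitmap=FF......... | a=[1] b=[0]
unlink(a): bitmap=F.......... | b=[0]
create(a): bitmap=FF......... | a=[1] b=[0]
unlink(a): bitmap=F.......... | b=[0]
create(a): bitmap=FF......... | a=[1] b=[0]
append(b, 3): bitmap=FFFFF...... | a=[1] b=[0, 2, 3, 4]
unlink(a): bitmap=F.FFF...... | b=[0, 2, 3, 4]

blocks(b) = [0, 2, 3, 4]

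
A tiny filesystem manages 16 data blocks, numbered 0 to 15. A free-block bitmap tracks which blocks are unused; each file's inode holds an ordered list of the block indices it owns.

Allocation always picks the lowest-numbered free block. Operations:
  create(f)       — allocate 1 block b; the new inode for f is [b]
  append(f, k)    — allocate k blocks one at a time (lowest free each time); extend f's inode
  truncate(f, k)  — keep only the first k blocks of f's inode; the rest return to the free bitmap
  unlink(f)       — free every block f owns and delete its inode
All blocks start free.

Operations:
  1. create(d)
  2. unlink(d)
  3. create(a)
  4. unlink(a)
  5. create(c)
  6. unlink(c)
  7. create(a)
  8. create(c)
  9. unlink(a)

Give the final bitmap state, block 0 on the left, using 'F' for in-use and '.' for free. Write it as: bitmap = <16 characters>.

after create(d) → d:[0]  free=[F...............]
after unlink(d) →   free=[................]
after create(a) → a:[0]  free=[F...............]
after unlink(a) →   free=[................]
after create(c) → c:[0]  free=[F...............]
after unlink(c) →   free=[................]
after create(a) → a:[0]  free=[F...............]
after create(c) → a:[0], c:[1]  free=[FF..............]
after unlink(a) → c:[1]  free=[.F..............]

bitmap = .F..............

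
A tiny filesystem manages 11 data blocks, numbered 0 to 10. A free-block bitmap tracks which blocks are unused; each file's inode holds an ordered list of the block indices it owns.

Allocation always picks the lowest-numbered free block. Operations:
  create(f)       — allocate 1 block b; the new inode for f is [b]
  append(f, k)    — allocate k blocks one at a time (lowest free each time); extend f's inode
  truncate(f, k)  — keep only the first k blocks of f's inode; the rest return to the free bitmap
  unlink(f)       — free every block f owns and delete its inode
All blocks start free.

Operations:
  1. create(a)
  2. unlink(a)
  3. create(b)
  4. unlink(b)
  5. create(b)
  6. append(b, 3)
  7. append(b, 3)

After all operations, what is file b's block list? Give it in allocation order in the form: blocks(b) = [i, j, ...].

blocks(b) = [0, 1, 2, 3, 4, 5, 6]

create(a): bitmap=F.......... | a=[0]
unlink(a): bitmap=........... | 
create(b): bitmap=F.......... | b=[0]
unlink(b): bitmap=........... | 
create(b): bitmap=F.......... | b=[0]
append(b, 3): bitmap=FFFF....... | b=[0, 1, 2, 3]
append(b, 3): bitmap=FFFFFFF.... | b=[0, 1, 2, 3, 4, 5, 6]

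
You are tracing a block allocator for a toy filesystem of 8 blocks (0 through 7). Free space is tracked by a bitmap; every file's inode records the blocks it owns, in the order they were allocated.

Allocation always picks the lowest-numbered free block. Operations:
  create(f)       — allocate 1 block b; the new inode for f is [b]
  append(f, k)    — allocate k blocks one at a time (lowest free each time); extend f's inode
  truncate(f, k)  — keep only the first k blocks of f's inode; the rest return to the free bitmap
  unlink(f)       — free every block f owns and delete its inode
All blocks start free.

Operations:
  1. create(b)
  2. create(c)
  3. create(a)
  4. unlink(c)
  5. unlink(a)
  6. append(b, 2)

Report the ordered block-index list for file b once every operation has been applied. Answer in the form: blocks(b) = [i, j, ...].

blocks(b) = [0, 1, 2]

create(b): bitmap=F....... | b=[0]
create(c): bitmap=FF...... | b=[0] c=[1]
create(a): bitmap=FFF..... | a=[2] b=[0] c=[1]
unlink(c): bitmap=F.F..... | a=[2] b=[0]
unlink(a): bitmap=F....... | b=[0]
append(b, 2): bitmap=FFF..... | b=[0, 1, 2]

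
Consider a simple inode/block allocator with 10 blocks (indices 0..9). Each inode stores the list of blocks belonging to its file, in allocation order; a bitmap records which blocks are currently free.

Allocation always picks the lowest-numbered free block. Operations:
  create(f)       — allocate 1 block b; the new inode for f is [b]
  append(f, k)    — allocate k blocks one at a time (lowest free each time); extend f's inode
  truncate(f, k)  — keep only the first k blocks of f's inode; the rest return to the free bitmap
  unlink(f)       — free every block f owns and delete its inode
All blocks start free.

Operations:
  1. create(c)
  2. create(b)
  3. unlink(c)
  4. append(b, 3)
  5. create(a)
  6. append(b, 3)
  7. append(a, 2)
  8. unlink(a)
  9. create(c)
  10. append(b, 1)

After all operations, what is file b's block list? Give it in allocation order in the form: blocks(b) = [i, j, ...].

[1] create(c) — c=0 (map F.........)
[2] create(b) — b=1 c=0 (map FF........)
[3] unlink(c) — b=1 (map .F........)
[4] append(b, 3) — b=1,0,2,3 (map FFFF......)
[5] create(a) — a=4 b=1,0,2,3 (map FFFFF.....)
[6] append(b, 3) — a=4 b=1,0,2,3,5,6,7 (map FFFFFFFF..)
[7] append(a, 2) — a=4,8,9 b=1,0,2,3,5,6,7 (map FFFFFFFFFF)
[8] unlink(a) — b=1,0,2,3,5,6,7 (map FFFF.FFF..)
[9] create(c) — b=1,0,2,3,5,6,7 c=4 (map FFFFFFFF..)
[10] append(b, 1) — b=1,0,2,3,5,6,7,8 c=4 (map FFFFFFFFF.)

blocks(b) = [1, 0, 2, 3, 5, 6, 7, 8]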